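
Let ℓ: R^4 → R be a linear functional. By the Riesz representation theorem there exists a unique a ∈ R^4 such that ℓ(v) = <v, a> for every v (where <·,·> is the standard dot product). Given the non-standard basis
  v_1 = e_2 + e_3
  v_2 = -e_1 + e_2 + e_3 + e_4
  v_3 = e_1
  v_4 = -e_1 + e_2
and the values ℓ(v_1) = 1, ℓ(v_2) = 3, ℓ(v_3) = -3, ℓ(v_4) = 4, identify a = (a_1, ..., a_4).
a = (-3, 1, 0, -1)

Write a = (a_1, ..., a_4) in the standard basis. For each basis vector v_i, ℓ(v_i) = <v_i, a> is a linear equation in the a_j's. Collect the n equations into a matrix system V a = ℓ, where row i of V is v_i (expressed in the standard basis). Since V is invertible (lower-triangular with 1s on the diagonal, up to permutation), solve by back-substitution:
  V =
[[0, 1, 1, 0],
 [-1, 1, 1, 1],
 [1, 0, 0, 0],
 [-1, 1, 0, 0]]
  V a = (1, 3, -3, 4)
Solving gives a = (-3, 1, 0, -1).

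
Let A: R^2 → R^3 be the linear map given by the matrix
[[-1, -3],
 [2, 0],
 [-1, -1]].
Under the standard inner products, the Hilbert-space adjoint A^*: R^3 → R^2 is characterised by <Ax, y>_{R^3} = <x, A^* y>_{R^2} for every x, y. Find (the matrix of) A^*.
A^* = A^T =
[[-1, 2, -1],
 [-3, 0, -1]]

For real matrices with standard dot products, the defining identity <Ax, y> = <x, A^* y> gives (Ax)^T y = x^T (A^*) y, i.e. x^T A^T y = x^T (A^*) y. Since this holds for all x, y, we must have A^* = A^T. Therefore
A^* =
[[-1, 2, -1],
 [-3, 0, -1]].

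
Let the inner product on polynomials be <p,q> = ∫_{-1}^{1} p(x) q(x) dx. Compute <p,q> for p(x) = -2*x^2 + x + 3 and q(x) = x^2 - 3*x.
<p,q> = -4/5

Expand the product: p(x)·q(x) = -2*x^4 + 7*x^3 - 9*x.
∫_{-1}^{1} of each monomial x^k gives [2/(k+1) if k even, 0 if k odd]. Integrating term-by-term (or equivalently evaluating the antiderivative F(x) = -2*x^5/5 + 7*x^4/4 - 9*x^2/2 at the endpoints):
  F(1) − F(−1) = -63/20 − (-47/20) = -4/5.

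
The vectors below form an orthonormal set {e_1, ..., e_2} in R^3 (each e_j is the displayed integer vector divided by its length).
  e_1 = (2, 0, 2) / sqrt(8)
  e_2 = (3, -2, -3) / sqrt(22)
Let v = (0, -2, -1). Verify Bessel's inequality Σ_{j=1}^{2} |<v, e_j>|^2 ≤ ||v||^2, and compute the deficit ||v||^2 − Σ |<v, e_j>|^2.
Σ |<v, e_j>|^2 = 30/11; ||v||^2 = 5; deficit = 25/11

Write each e_j = u_j / sqrt(<u_j, u_j>) where u_j is the displayed integer vector. Then <v, e_j> = <v, u_j> / sqrt(<u_j, u_j>), so |<v, e_j>|^2 = <v, u_j>^2 / <u_j, u_j>.
Coefficients: <v, e_1> = -2/sqrt(8), <v, e_2> = 7/sqrt(22).
Square and sum: Σ |<v, e_j>|^2 = 30/11.
Compute ||v||^2 = v·v = 5.
Deficit = 5 − 30/11 = 25/11 ≥ 0, confirming Bessel's inequality. (The deficit equals ||v − Σ <v,e_j> e_j||^2, the squared distance from v to span{e_j}.)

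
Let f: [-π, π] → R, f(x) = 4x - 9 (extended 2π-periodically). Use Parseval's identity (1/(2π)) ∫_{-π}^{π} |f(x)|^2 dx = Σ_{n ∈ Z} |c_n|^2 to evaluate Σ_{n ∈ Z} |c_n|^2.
Σ |c_n|^2 = 16π^2/3 + 81

Expand and integrate term by term over [-π, π]:
  ∫ (4x)^2 dx = 16·(2π^3/3); ∫ 2·4·(-9)·x dx = 0 (odd integrand); ∫ (-9)^2 dx = 81·2π.
So (1/(2π)) ∫_{-π}^{π} (4x - 9)^2 dx = 16π^2/3 + 81 = 16π^2/3 + 81.
Parseval ⇒ Σ |c_n|^2 = 16π^2/3 + 81.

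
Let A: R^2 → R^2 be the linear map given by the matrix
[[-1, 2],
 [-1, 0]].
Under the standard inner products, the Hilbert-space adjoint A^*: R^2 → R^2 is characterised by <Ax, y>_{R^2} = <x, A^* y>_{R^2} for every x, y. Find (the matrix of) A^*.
A^* = A^T =
[[-1, -1],
 [2, 0]]

For real matrices with standard dot products, the defining identity <Ax, y> = <x, A^* y> gives (Ax)^T y = x^T (A^*) y, i.e. x^T A^T y = x^T (A^*) y. Since this holds for all x, y, we must have A^* = A^T. Therefore
A^* =
[[-1, -1],
 [2, 0]].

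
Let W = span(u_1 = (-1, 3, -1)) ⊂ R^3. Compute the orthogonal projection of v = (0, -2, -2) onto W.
proj_W(v) = (4/11, -12/11, 4/11)

Set up U = [u_1 | ... | u_1] ∈ R^(3×1). The projector onto W = col(U) is P = U (U^T U)^(-1) U^T.
Compute U^T U =
  [11],
and U^T v = (-4).
Solve U^T U · c = U^T v for the coefficients: c = (-4/11). The projection is proj_W(v) = U c.
Check: (v - proj_W(v)) · u_1 = 0  (should be 0).
Result: proj_W(v) = (4/11, -12/11, 4/11).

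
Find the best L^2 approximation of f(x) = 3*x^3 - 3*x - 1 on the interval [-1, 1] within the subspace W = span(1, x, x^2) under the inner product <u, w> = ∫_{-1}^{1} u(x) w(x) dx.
g(x) = -6*x/5 - 1

The best approximation g ∈ W is the orthogonal projection of f onto W. Writing g = a_0 + a_1 x + a_2 x^2, the coefficients solve the normal equations G · a = b where
  G_{ij} = <φ_i, φ_j> and b_i = <f, φ_i>, with φ_0 = 1, φ_1 = x, φ_2 = x^2.
G =
  [2, 0, 2/3]
  [0, 2/3, 0]
  [2/3, 0, 2/5],
b = (-2, -4/5, -2/3).
Solving gives a_0 = -1, a_1 = -6/5, a_2 = 0, so
  g(x) = -6*x/5 - 1.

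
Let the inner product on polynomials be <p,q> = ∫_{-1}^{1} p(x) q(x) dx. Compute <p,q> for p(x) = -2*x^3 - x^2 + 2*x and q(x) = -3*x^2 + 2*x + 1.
<p,q> = 8/5

Expand the product: p(x)·q(x) = 6*x^5 - x^4 - 10*x^3 + 3*x^2 + 2*x.
∫_{-1}^{1} of each monomial x^k gives [2/(k+1) if k even, 0 if k odd]. Integrating term-by-term (or equivalently evaluating the antiderivative F(x) = x^6 - x^5/5 - 5*x^4/2 + x^3 + x^2 at the endpoints):
  F(1) − F(−1) = 3/10 − (-13/10) = 8/5.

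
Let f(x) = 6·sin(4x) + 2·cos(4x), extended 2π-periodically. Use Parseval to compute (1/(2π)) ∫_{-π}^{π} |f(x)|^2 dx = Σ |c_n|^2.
Σ |c_n|^2 = 20

Expand |f|^2 and use orthogonality of {sin(nx), cos(mx)} on [-π, π]:
  ∫_{-π}^{π} sin(nx)^2 dx = π, ∫ cos(mx)^2 dx = π, and cross terms integrate to 0.
So ∫_{-π}^{π} f(x)^2 dx = 6^2 · π + 2^2 · π = (36 + 4)π.
Divide by 2π: (36 + 4)/2 = 20.
By Parseval, this equals Σ |c_n|^2.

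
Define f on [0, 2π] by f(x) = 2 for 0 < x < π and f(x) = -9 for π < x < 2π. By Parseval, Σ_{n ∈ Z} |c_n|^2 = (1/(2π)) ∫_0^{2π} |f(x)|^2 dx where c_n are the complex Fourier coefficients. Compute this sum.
Σ |c_n|^2 = 85/2

Parseval equates the L^2 energy of f (normalised by 1/(2π)) with the ℓ^2 sum of its Fourier coefficients: (1/(2π)) ∫_0^{2π} |f|^2 = Σ |c_n|^2.
Compute the left side: (1/(2π)) [∫_0^π 2^2 dx + ∫_π^{2π} (-9)^2 dx] = (1/(2π)) · (4π + 81π) = (4 + 81)/2 = 85/2.
So Σ_{n ∈ Z} |c_n|^2 = 85/2.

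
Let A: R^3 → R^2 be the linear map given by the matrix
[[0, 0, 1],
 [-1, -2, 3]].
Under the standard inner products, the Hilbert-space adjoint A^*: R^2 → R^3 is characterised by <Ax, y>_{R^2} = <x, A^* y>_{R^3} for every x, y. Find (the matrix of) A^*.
A^* = A^T =
[[0, -1],
 [0, -2],
 [1, 3]]

For real matrices with standard dot products, the defining identity <Ax, y> = <x, A^* y> gives (Ax)^T y = x^T (A^*) y, i.e. x^T A^T y = x^T (A^*) y. Since this holds for all x, y, we must have A^* = A^T. Therefore
A^* =
[[0, -1],
 [0, -2],
 [1, 3]].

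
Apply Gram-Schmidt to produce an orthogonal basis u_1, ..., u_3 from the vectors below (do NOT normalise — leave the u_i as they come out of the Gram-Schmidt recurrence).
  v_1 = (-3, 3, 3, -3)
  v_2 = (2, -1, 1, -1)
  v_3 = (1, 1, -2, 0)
Orthogonal basis:
  u_1 = (-3, 3, 3, -3)
  u_2 = (7/4, -3/4, 5/4, -5/4)
  u_3 = (8/9, 4/3, -11/9, -7/9)

Apply the Gram-Schmidt recurrence
  u_1 = v_1
  u_i = v_i − Σ_{j<i} ((v_i · u_j) / (u_j · u_j)) · u_j.

Step by step this gives:
  u_1 = (-3, 3, 3, -3)
  u_2 = (7/4, -3/4, 5/4, -5/4)
  u_3 = (8/9, 4/3, -11/9, -7/9)

Orthogonality check:
  u_2 · u_1 = 0 (should be 0)
  u_3 · u_1 = 0 (should be 0)
  u_3 · u_2 = 0 (should be 0)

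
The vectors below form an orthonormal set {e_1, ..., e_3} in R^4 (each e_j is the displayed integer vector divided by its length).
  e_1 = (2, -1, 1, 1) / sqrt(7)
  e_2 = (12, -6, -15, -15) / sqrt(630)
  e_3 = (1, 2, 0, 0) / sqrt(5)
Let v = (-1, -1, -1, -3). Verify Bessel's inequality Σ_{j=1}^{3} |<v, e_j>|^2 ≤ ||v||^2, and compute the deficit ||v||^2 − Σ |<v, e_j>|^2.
Σ |<v, e_j>|^2 = 10; ||v||^2 = 12; deficit = 2

Write each e_j = u_j / sqrt(<u_j, u_j>) where u_j is the displayed integer vector. Then <v, e_j> = <v, u_j> / sqrt(<u_j, u_j>), so |<v, e_j>|^2 = <v, u_j>^2 / <u_j, u_j>.
Coefficients: <v, e_1> = -5/sqrt(7), <v, e_2> = 54/sqrt(630), <v, e_3> = -3/sqrt(5).
Square and sum: Σ |<v, e_j>|^2 = 10.
Compute ||v||^2 = v·v = 12.
Deficit = 12 − 10 = 2 ≥ 0, confirming Bessel's inequality. (The deficit equals ||v − Σ <v,e_j> e_j||^2, the squared distance from v to span{e_j}.)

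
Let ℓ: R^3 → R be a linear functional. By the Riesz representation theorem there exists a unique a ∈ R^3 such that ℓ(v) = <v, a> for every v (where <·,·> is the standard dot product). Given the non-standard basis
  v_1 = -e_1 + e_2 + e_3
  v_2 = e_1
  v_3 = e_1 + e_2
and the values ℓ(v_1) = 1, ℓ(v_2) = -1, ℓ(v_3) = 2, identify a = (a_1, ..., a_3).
a = (-1, 3, -3)

Write a = (a_1, ..., a_3) in the standard basis. For each basis vector v_i, ℓ(v_i) = <v_i, a> is a linear equation in the a_j's. Collect the n equations into a matrix system V a = ℓ, where row i of V is v_i (expressed in the standard basis). Since V is invertible (lower-triangular with 1s on the diagonal, up to permutation), solve by back-substitution:
  V =
[[-1, 1, 1],
 [1, 0, 0],
 [1, 1, 0]]
  V a = (1, -1, 2)
Solving gives a = (-1, 3, -3).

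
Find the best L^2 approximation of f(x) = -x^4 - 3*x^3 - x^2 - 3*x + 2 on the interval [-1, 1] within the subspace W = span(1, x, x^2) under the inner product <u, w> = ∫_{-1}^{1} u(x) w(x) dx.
g(x) = -13*x^2/7 - 24*x/5 + 73/35

The best approximation g ∈ W is the orthogonal projection of f onto W. Writing g = a_0 + a_1 x + a_2 x^2, the coefficients solve the normal equations G · a = b where
  G_{ij} = <φ_i, φ_j> and b_i = <f, φ_i>, with φ_0 = 1, φ_1 = x, φ_2 = x^2.
G =
  [2, 0, 2/3]
  [0, 2/3, 0]
  [2/3, 0, 2/5],
b = (44/15, -16/5, 68/105).
Solving gives a_0 = 73/35, a_1 = -24/5, a_2 = -13/7, so
  g(x) = -13*x^2/7 - 24*x/5 + 73/35.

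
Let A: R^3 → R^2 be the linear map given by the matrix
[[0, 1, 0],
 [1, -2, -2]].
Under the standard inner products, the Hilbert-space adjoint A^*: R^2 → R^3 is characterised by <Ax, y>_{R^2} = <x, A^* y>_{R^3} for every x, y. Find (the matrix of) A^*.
A^* = A^T =
[[0, 1],
 [1, -2],
 [0, -2]]

For real matrices with standard dot products, the defining identity <Ax, y> = <x, A^* y> gives (Ax)^T y = x^T (A^*) y, i.e. x^T A^T y = x^T (A^*) y. Since this holds for all x, y, we must have A^* = A^T. Therefore
A^* =
[[0, 1],
 [1, -2],
 [0, -2]].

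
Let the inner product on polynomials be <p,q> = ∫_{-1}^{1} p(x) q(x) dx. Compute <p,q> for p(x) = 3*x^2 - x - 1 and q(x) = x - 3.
<p,q> = -2/3

Expand the product: p(x)·q(x) = 3*x^3 - 10*x^2 + 2*x + 3.
∫_{-1}^{1} of each monomial x^k gives [2/(k+1) if k even, 0 if k odd]. Integrating term-by-term (or equivalently evaluating the antiderivative F(x) = 3*x^4/4 - 10*x^3/3 + x^2 + 3*x at the endpoints):
  F(1) − F(−1) = 17/12 − (25/12) = -2/3.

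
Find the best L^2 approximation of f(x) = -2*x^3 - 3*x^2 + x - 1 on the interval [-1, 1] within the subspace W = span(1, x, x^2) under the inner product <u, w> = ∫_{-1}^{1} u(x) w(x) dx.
g(x) = -3*x^2 - x/5 - 1

The best approximation g ∈ W is the orthogonal projection of f onto W. Writing g = a_0 + a_1 x + a_2 x^2, the coefficients solve the normal equations G · a = b where
  G_{ij} = <φ_i, φ_j> and b_i = <f, φ_i>, with φ_0 = 1, φ_1 = x, φ_2 = x^2.
G =
  [2, 0, 2/3]
  [0, 2/3, 0]
  [2/3, 0, 2/5],
b = (-4, -2/15, -28/15).
Solving gives a_0 = -1, a_1 = -1/5, a_2 = -3, so
  g(x) = -3*x^2 - x/5 - 1.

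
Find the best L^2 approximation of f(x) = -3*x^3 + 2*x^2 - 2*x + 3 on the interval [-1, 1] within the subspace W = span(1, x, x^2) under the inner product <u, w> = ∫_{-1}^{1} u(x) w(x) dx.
g(x) = 2*x^2 - 19*x/5 + 3

The best approximation g ∈ W is the orthogonal projection of f onto W. Writing g = a_0 + a_1 x + a_2 x^2, the coefficients solve the normal equations G · a = b where
  G_{ij} = <φ_i, φ_j> and b_i = <f, φ_i>, with φ_0 = 1, φ_1 = x, φ_2 = x^2.
G =
  [2, 0, 2/3]
  [0, 2/3, 0]
  [2/3, 0, 2/5],
b = (22/3, -38/15, 14/5).
Solving gives a_0 = 3, a_1 = -19/5, a_2 = 2, so
  g(x) = 2*x^2 - 19*x/5 + 3.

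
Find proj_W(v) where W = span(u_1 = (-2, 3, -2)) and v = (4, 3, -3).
proj_W(v) = (-14/17, 21/17, -14/17)

Set up U = [u_1 | ... | u_1] ∈ R^(3×1). The projector onto W = col(U) is P = U (U^T U)^(-1) U^T.
Compute U^T U =
  [17],
and U^T v = (7).
Solve U^T U · c = U^T v for the coefficients: c = (7/17). The projection is proj_W(v) = U c.
Check: (v - proj_W(v)) · u_1 = 0  (should be 0).
Result: proj_W(v) = (-14/17, 21/17, -14/17).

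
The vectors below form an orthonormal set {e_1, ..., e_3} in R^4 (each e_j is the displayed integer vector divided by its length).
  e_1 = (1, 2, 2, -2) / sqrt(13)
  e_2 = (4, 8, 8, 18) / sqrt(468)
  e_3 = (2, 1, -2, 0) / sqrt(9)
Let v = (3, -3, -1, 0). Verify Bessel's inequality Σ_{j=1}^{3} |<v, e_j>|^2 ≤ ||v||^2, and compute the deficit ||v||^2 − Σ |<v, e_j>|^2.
Σ |<v, e_j>|^2 = 50/9; ||v||^2 = 19; deficit = 121/9

Write each e_j = u_j / sqrt(<u_j, u_j>) where u_j is the displayed integer vector. Then <v, e_j> = <v, u_j> / sqrt(<u_j, u_j>), so |<v, e_j>|^2 = <v, u_j>^2 / <u_j, u_j>.
Coefficients: <v, e_1> = -5/sqrt(13), <v, e_2> = -20/sqrt(468), <v, e_3> = 5/sqrt(9).
Square and sum: Σ |<v, e_j>|^2 = 50/9.
Compute ||v||^2 = v·v = 19.
Deficit = 19 − 50/9 = 121/9 ≥ 0, confirming Bessel's inequality. (The deficit equals ||v − Σ <v,e_j> e_j||^2, the squared distance from v to span{e_j}.)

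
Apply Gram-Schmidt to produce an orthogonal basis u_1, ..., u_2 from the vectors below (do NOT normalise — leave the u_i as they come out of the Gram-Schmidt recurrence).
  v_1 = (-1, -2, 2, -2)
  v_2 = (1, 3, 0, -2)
Orthogonal basis:
  u_1 = (-1, -2, 2, -2)
  u_2 = (10/13, 33/13, 6/13, -32/13)

Apply the Gram-Schmidt recurrence
  u_1 = v_1
  u_i = v_i − Σ_{j<i} ((v_i · u_j) / (u_j · u_j)) · u_j.

Step by step this gives:
  u_1 = (-1, -2, 2, -2)
  u_2 = (10/13, 33/13, 6/13, -32/13)

Orthogonality check:
  u_2 · u_1 = 0 (should be 0)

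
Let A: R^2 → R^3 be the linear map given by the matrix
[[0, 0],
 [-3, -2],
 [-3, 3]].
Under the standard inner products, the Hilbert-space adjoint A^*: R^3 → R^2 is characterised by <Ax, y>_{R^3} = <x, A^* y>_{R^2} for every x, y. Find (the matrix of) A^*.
A^* = A^T =
[[0, -3, -3],
 [0, -2, 3]]

For real matrices with standard dot products, the defining identity <Ax, y> = <x, A^* y> gives (Ax)^T y = x^T (A^*) y, i.e. x^T A^T y = x^T (A^*) y. Since this holds for all x, y, we must have A^* = A^T. Therefore
A^* =
[[0, -3, -3],
 [0, -2, 3]].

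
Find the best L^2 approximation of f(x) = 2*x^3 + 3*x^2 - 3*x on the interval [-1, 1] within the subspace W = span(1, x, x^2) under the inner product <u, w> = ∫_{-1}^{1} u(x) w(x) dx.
g(x) = 3*x^2 - 9*x/5

The best approximation g ∈ W is the orthogonal projection of f onto W. Writing g = a_0 + a_1 x + a_2 x^2, the coefficients solve the normal equations G · a = b where
  G_{ij} = <φ_i, φ_j> and b_i = <f, φ_i>, with φ_0 = 1, φ_1 = x, φ_2 = x^2.
G =
  [2, 0, 2/3]
  [0, 2/3, 0]
  [2/3, 0, 2/5],
b = (2, -6/5, 6/5).
Solving gives a_0 = 0, a_1 = -9/5, a_2 = 3, so
  g(x) = 3*x^2 - 9*x/5.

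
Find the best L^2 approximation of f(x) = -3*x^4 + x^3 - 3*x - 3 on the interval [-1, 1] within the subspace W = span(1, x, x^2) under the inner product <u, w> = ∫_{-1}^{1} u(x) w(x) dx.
g(x) = -18*x^2/7 - 12*x/5 - 96/35

The best approximation g ∈ W is the orthogonal projection of f onto W. Writing g = a_0 + a_1 x + a_2 x^2, the coefficients solve the normal equations G · a = b where
  G_{ij} = <φ_i, φ_j> and b_i = <f, φ_i>, with φ_0 = 1, φ_1 = x, φ_2 = x^2.
G =
  [2, 0, 2/3]
  [0, 2/3, 0]
  [2/3, 0, 2/5],
b = (-36/5, -8/5, -20/7).
Solving gives a_0 = -96/35, a_1 = -12/5, a_2 = -18/7, so
  g(x) = -18*x^2/7 - 12*x/5 - 96/35.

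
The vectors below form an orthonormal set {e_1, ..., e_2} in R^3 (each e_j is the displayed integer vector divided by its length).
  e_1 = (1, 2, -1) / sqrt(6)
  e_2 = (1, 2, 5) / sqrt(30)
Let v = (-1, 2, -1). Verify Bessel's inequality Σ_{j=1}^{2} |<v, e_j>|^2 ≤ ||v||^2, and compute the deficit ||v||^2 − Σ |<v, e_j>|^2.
Σ |<v, e_j>|^2 = 14/5; ||v||^2 = 6; deficit = 16/5

Write each e_j = u_j / sqrt(<u_j, u_j>) where u_j is the displayed integer vector. Then <v, e_j> = <v, u_j> / sqrt(<u_j, u_j>), so |<v, e_j>|^2 = <v, u_j>^2 / <u_j, u_j>.
Coefficients: <v, e_1> = 4/sqrt(6), <v, e_2> = -2/sqrt(30).
Square and sum: Σ |<v, e_j>|^2 = 14/5.
Compute ||v||^2 = v·v = 6.
Deficit = 6 − 14/5 = 16/5 ≥ 0, confirming Bessel's inequality. (The deficit equals ||v − Σ <v,e_j> e_j||^2, the squared distance from v to span{e_j}.)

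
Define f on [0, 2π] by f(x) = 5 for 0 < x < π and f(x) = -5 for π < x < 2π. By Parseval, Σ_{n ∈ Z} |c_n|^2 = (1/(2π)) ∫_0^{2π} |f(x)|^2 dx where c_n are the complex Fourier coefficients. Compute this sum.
Σ |c_n|^2 = 25

Parseval equates the L^2 energy of f (normalised by 1/(2π)) with the ℓ^2 sum of its Fourier coefficients: (1/(2π)) ∫_0^{2π} |f|^2 = Σ |c_n|^2.
Compute the left side: (1/(2π)) [∫_0^π 5^2 dx + ∫_π^{2π} (-5)^2 dx] = (1/(2π)) · (25π + 25π) = (25 + 25)/2 = 25.
So Σ_{n ∈ Z} |c_n|^2 = 25.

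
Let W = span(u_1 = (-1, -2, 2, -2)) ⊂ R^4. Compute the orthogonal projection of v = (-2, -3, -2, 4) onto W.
proj_W(v) = (4/13, 8/13, -8/13, 8/13)

Set up U = [u_1 | ... | u_1] ∈ R^(4×1). The projector onto W = col(U) is P = U (U^T U)^(-1) U^T.
Compute U^T U =
  [13],
and U^T v = (-4).
Solve U^T U · c = U^T v for the coefficients: c = (-4/13). The projection is proj_W(v) = U c.
Check: (v - proj_W(v)) · u_1 = 0  (should be 0).
Result: proj_W(v) = (4/13, 8/13, -8/13, 8/13).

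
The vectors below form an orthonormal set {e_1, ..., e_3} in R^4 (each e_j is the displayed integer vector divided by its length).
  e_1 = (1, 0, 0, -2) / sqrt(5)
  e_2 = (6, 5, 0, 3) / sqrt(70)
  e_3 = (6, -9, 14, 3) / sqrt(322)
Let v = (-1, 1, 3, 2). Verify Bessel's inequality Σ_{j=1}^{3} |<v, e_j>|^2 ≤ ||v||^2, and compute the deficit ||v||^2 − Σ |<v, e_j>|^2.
Σ |<v, e_j>|^2 = 201/23; ||v||^2 = 15; deficit = 144/23

Write each e_j = u_j / sqrt(<u_j, u_j>) where u_j is the displayed integer vector. Then <v, e_j> = <v, u_j> / sqrt(<u_j, u_j>), so |<v, e_j>|^2 = <v, u_j>^2 / <u_j, u_j>.
Coefficients: <v, e_1> = -5/sqrt(5), <v, e_2> = 5/sqrt(70), <v, e_3> = 33/sqrt(322).
Square and sum: Σ |<v, e_j>|^2 = 201/23.
Compute ||v||^2 = v·v = 15.
Deficit = 15 − 201/23 = 144/23 ≥ 0, confirming Bessel's inequality. (The deficit equals ||v − Σ <v,e_j> e_j||^2, the squared distance from v to span{e_j}.)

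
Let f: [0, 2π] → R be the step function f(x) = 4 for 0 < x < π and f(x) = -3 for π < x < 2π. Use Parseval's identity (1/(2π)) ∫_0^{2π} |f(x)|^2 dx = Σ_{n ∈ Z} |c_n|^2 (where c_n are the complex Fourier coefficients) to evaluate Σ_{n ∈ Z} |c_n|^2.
Σ |c_n|^2 = 25/2

Parseval equates the L^2 energy of f (normalised by 1/(2π)) with the ℓ^2 sum of its Fourier coefficients: (1/(2π)) ∫_0^{2π} |f|^2 = Σ |c_n|^2.
Compute the left side: (1/(2π)) [∫_0^π 4^2 dx + ∫_π^{2π} (-3)^2 dx] = (1/(2π)) · (16π + 9π) = (16 + 9)/2 = 25/2.
So Σ_{n ∈ Z} |c_n|^2 = 25/2.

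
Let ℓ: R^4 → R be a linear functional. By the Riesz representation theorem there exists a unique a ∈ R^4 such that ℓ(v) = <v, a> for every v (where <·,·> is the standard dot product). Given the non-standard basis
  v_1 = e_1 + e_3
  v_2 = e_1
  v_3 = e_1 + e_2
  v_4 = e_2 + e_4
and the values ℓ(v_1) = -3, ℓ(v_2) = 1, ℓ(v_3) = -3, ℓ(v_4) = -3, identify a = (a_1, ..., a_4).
a = (1, -4, -4, 1)

Write a = (a_1, ..., a_4) in the standard basis. For each basis vector v_i, ℓ(v_i) = <v_i, a> is a linear equation in the a_j's. Collect the n equations into a matrix system V a = ℓ, where row i of V is v_i (expressed in the standard basis). Since V is invertible (lower-triangular with 1s on the diagonal, up to permutation), solve by back-substitution:
  V =
[[1, 0, 1, 0],
 [1, 0, 0, 0],
 [1, 1, 0, 0],
 [0, 1, 0, 1]]
  V a = (-3, 1, -3, -3)
Solving gives a = (1, -4, -4, 1).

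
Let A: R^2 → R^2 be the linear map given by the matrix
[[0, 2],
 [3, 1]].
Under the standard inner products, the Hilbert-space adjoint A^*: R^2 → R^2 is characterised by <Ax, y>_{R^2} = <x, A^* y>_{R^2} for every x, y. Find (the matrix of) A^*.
A^* = A^T =
[[0, 3],
 [2, 1]]

For real matrices with standard dot products, the defining identity <Ax, y> = <x, A^* y> gives (Ax)^T y = x^T (A^*) y, i.e. x^T A^T y = x^T (A^*) y. Since this holds for all x, y, we must have A^* = A^T. Therefore
A^* =
[[0, 3],
 [2, 1]].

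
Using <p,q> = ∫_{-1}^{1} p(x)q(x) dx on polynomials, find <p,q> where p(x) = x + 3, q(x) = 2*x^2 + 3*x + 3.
<p,q> = 24

Expand the product: p(x)·q(x) = 2*x^3 + 9*x^2 + 12*x + 9.
∫_{-1}^{1} of each monomial x^k gives [2/(k+1) if k even, 0 if k odd]. Integrating term-by-term (or equivalently evaluating the antiderivative F(x) = x^4/2 + 3*x^3 + 6*x^2 + 9*x at the endpoints):
  F(1) − F(−1) = 37/2 − (-11/2) = 24.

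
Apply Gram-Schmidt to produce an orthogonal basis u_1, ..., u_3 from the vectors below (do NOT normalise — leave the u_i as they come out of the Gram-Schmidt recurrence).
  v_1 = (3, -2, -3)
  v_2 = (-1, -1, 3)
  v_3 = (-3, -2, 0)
Orthogonal basis:
  u_1 = (3, -2, -3)
  u_2 = (4/11, -21/11, 18/11)
  u_3 = (-351/142, -117/71, -195/142)

Apply the Gram-Schmidt recurrence
  u_1 = v_1
  u_i = v_i − Σ_{j<i} ((v_i · u_j) / (u_j · u_j)) · u_j.

Step by step this gives:
  u_1 = (3, -2, -3)
  u_2 = (4/11, -21/11, 18/11)
  u_3 = (-351/142, -117/71, -195/142)

Orthogonality check:
  u_2 · u_1 = 0 (should be 0)
  u_3 · u_1 = 0 (should be 0)
  u_3 · u_2 = 0 (should be 0)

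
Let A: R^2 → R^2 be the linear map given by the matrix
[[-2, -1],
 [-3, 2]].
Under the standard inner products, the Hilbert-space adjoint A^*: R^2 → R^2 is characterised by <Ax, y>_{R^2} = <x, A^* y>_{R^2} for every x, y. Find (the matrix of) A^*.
A^* = A^T =
[[-2, -3],
 [-1, 2]]

For real matrices with standard dot products, the defining identity <Ax, y> = <x, A^* y> gives (Ax)^T y = x^T (A^*) y, i.e. x^T A^T y = x^T (A^*) y. Since this holds for all x, y, we must have A^* = A^T. Therefore
A^* =
[[-2, -3],
 [-1, 2]].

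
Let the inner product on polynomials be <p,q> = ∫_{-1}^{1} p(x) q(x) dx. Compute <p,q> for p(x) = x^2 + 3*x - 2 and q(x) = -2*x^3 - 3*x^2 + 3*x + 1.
<p,q> = 46/15

Expand the product: p(x)·q(x) = -2*x^5 - 9*x^4 - 2*x^3 + 16*x^2 - 3*x - 2.
∫_{-1}^{1} of each monomial x^k gives [2/(k+1) if k even, 0 if k odd]. Integrating term-by-term (or equivalently evaluating the antiderivative F(x) = -x^6/3 - 9*x^5/5 - x^4/2 + 16*x^3/3 - 3*x^2/2 - 2*x at the endpoints):
  F(1) − F(−1) = -4/5 − (-58/15) = 46/15.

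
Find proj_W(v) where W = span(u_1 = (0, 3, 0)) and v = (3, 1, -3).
proj_W(v) = (0, 1, 0)

Set up U = [u_1 | ... | u_1] ∈ R^(3×1). The projector onto W = col(U) is P = U (U^T U)^(-1) U^T.
Compute U^T U =
  [9],
and U^T v = (3).
Solve U^T U · c = U^T v for the coefficients: c = (1/3). The projection is proj_W(v) = U c.
Check: (v - proj_W(v)) · u_1 = 0  (should be 0).
Result: proj_W(v) = (0, 1, 0).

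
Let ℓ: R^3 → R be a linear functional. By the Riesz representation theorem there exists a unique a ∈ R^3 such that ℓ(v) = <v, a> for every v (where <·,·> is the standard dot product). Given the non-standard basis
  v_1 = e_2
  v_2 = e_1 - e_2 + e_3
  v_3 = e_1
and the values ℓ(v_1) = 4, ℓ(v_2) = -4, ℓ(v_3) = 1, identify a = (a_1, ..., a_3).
a = (1, 4, -1)

Write a = (a_1, ..., a_3) in the standard basis. For each basis vector v_i, ℓ(v_i) = <v_i, a> is a linear equation in the a_j's. Collect the n equations into a matrix system V a = ℓ, where row i of V is v_i (expressed in the standard basis). Since V is invertible (lower-triangular with 1s on the diagonal, up to permutation), solve by back-substitution:
  V =
[[0, 1, 0],
 [1, -1, 1],
 [1, 0, 0]]
  V a = (4, -4, 1)
Solving gives a = (1, 4, -1).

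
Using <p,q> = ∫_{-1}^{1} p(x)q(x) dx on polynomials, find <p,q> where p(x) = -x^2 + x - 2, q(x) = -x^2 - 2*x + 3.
<p,q> = -68/5

Expand the product: p(x)·q(x) = x^4 + x^3 - 3*x^2 + 7*x - 6.
∫_{-1}^{1} of each monomial x^k gives [2/(k+1) if k even, 0 if k odd]. Integrating term-by-term (or equivalently evaluating the antiderivative F(x) = x^5/5 + x^4/4 - x^3 + 7*x^2/2 - 6*x at the endpoints):
  F(1) − F(−1) = -61/20 − (211/20) = -68/5.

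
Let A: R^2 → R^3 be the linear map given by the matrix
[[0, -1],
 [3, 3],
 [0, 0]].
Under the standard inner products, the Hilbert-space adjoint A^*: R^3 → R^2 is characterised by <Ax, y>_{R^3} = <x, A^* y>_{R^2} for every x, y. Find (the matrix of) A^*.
A^* = A^T =
[[0, 3, 0],
 [-1, 3, 0]]

For real matrices with standard dot products, the defining identity <Ax, y> = <x, A^* y> gives (Ax)^T y = x^T (A^*) y, i.e. x^T A^T y = x^T (A^*) y. Since this holds for all x, y, we must have A^* = A^T. Therefore
A^* =
[[0, 3, 0],
 [-1, 3, 0]].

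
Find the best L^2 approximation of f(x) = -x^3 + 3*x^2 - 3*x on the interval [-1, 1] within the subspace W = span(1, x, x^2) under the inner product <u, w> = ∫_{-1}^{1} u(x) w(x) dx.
g(x) = 3*x^2 - 18*x/5

The best approximation g ∈ W is the orthogonal projection of f onto W. Writing g = a_0 + a_1 x + a_2 x^2, the coefficients solve the normal equations G · a = b where
  G_{ij} = <φ_i, φ_j> and b_i = <f, φ_i>, with φ_0 = 1, φ_1 = x, φ_2 = x^2.
G =
  [2, 0, 2/3]
  [0, 2/3, 0]
  [2/3, 0, 2/5],
b = (2, -12/5, 6/5).
Solving gives a_0 = 0, a_1 = -18/5, a_2 = 3, so
  g(x) = 3*x^2 - 18*x/5.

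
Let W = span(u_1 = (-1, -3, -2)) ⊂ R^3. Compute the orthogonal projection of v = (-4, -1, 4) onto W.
proj_W(v) = (1/14, 3/14, 1/7)

Set up U = [u_1 | ... | u_1] ∈ R^(3×1). The projector onto W = col(U) is P = U (U^T U)^(-1) U^T.
Compute U^T U =
  [14],
and U^T v = (-1).
Solve U^T U · c = U^T v for the coefficients: c = (-1/14). The projection is proj_W(v) = U c.
Check: (v - proj_W(v)) · u_1 = 0  (should be 0).
Result: proj_W(v) = (1/14, 3/14, 1/7).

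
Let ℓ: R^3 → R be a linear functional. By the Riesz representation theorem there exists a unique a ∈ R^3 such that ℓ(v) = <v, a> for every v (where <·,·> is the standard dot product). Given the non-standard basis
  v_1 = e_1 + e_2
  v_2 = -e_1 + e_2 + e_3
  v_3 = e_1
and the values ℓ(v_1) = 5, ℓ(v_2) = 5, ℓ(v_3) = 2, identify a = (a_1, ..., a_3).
a = (2, 3, 4)

Write a = (a_1, ..., a_3) in the standard basis. For each basis vector v_i, ℓ(v_i) = <v_i, a> is a linear equation in the a_j's. Collect the n equations into a matrix system V a = ℓ, where row i of V is v_i (expressed in the standard basis). Since V is invertible (lower-triangular with 1s on the diagonal, up to permutation), solve by back-substitution:
  V =
[[1, 1, 0],
 [-1, 1, 1],
 [1, 0, 0]]
  V a = (5, 5, 2)
Solving gives a = (2, 3, 4).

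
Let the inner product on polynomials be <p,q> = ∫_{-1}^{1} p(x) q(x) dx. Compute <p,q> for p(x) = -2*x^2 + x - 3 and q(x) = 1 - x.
<p,q> = -8

Expand the product: p(x)·q(x) = 2*x^3 - 3*x^2 + 4*x - 3.
∫_{-1}^{1} of each monomial x^k gives [2/(k+1) if k even, 0 if k odd]. Integrating term-by-term (or equivalently evaluating the antiderivative F(x) = x^4/2 - x^3 + 2*x^2 - 3*x at the endpoints):
  F(1) − F(−1) = -3/2 − (13/2) = -8.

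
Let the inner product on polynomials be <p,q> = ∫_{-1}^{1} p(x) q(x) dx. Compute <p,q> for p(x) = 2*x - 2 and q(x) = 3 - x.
<p,q> = -40/3

Expand the product: p(x)·q(x) = -2*x^2 + 8*x - 6.
∫_{-1}^{1} of each monomial x^k gives [2/(k+1) if k even, 0 if k odd]. Integrating term-by-term (or equivalently evaluating the antiderivative F(x) = -2*x^3/3 + 4*x^2 - 6*x at the endpoints):
  F(1) − F(−1) = -8/3 − (32/3) = -40/3.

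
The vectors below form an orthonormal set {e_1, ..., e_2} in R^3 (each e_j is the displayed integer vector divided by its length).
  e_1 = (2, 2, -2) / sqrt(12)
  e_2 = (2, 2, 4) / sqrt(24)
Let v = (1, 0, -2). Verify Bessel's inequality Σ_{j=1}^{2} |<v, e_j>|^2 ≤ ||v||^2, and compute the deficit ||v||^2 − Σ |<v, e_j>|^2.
Σ |<v, e_j>|^2 = 9/2; ||v||^2 = 5; deficit = 1/2

Write each e_j = u_j / sqrt(<u_j, u_j>) where u_j is the displayed integer vector. Then <v, e_j> = <v, u_j> / sqrt(<u_j, u_j>), so |<v, e_j>|^2 = <v, u_j>^2 / <u_j, u_j>.
Coefficients: <v, e_1> = 6/sqrt(12), <v, e_2> = -6/sqrt(24).
Square and sum: Σ |<v, e_j>|^2 = 9/2.
Compute ||v||^2 = v·v = 5.
Deficit = 5 − 9/2 = 1/2 ≥ 0, confirming Bessel's inequality. (The deficit equals ||v − Σ <v,e_j> e_j||^2, the squared distance from v to span{e_j}.)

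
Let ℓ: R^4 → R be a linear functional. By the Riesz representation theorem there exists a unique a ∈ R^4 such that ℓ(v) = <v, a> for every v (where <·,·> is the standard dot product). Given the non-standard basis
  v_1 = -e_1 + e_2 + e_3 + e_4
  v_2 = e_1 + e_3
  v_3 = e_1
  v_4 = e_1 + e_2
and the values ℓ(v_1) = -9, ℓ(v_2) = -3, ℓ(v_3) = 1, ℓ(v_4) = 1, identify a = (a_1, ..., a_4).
a = (1, 0, -4, -4)

Write a = (a_1, ..., a_4) in the standard basis. For each basis vector v_i, ℓ(v_i) = <v_i, a> is a linear equation in the a_j's. Collect the n equations into a matrix system V a = ℓ, where row i of V is v_i (expressed in the standard basis). Since V is invertible (lower-triangular with 1s on the diagonal, up to permutation), solve by back-substitution:
  V =
[[-1, 1, 1, 1],
 [1, 0, 1, 0],
 [1, 0, 0, 0],
 [1, 1, 0, 0]]
  V a = (-9, -3, 1, 1)
Solving gives a = (1, 0, -4, -4).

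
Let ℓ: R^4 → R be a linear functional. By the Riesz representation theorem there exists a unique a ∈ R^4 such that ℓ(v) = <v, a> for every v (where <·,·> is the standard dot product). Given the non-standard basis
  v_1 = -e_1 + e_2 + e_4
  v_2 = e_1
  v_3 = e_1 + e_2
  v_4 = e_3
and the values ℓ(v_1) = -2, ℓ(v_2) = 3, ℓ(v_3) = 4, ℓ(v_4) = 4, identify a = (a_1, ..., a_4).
a = (3, 1, 4, 0)

Write a = (a_1, ..., a_4) in the standard basis. For each basis vector v_i, ℓ(v_i) = <v_i, a> is a linear equation in the a_j's. Collect the n equations into a matrix system V a = ℓ, where row i of V is v_i (expressed in the standard basis). Since V is invertible (lower-triangular with 1s on the diagonal, up to permutation), solve by back-substitution:
  V =
[[-1, 1, 0, 1],
 [1, 0, 0, 0],
 [1, 1, 0, 0],
 [0, 0, 1, 0]]
  V a = (-2, 3, 4, 4)
Solving gives a = (3, 1, 4, 0).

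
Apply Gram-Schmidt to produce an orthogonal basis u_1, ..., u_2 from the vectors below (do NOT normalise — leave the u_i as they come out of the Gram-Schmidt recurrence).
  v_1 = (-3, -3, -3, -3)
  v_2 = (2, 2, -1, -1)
Orthogonal basis:
  u_1 = (-3, -3, -3, -3)
  u_2 = (3/2, 3/2, -3/2, -3/2)

Apply the Gram-Schmidt recurrence
  u_1 = v_1
  u_i = v_i − Σ_{j<i} ((v_i · u_j) / (u_j · u_j)) · u_j.

Step by step this gives:
  u_1 = (-3, -3, -3, -3)
  u_2 = (3/2, 3/2, -3/2, -3/2)

Orthogonality check:
  u_2 · u_1 = 0 (should be 0)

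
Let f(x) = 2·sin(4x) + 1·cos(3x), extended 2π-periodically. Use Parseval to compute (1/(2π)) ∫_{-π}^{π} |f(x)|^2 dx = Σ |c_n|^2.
Σ |c_n|^2 = 5/2

Expand |f|^2 and use orthogonality of {sin(nx), cos(mx)} on [-π, π]:
  ∫_{-π}^{π} sin(nx)^2 dx = π, ∫ cos(mx)^2 dx = π, and cross terms integrate to 0.
So ∫_{-π}^{π} f(x)^2 dx = 2^2 · π + 1^2 · π = (4 + 1)π.
Divide by 2π: (4 + 1)/2 = 5/2.
By Parseval, this equals Σ |c_n|^2.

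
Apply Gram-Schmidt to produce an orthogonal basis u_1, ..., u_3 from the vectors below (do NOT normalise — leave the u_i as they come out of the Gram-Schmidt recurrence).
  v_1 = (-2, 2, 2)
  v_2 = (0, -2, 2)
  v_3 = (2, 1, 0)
Orthogonal basis:
  u_1 = (-2, 2, 2)
  u_2 = (0, -2, 2)
  u_3 = (5/3, 5/6, 5/6)

Apply the Gram-Schmidt recurrence
  u_1 = v_1
  u_i = v_i − Σ_{j<i} ((v_i · u_j) / (u_j · u_j)) · u_j.

Step by step this gives:
  u_1 = (-2, 2, 2)
  u_2 = (0, -2, 2)
  u_3 = (5/3, 5/6, 5/6)

Orthogonality check:
  u_2 · u_1 = 0 (should be 0)
  u_3 · u_1 = 0 (should be 0)
  u_3 · u_2 = 0 (should be 0)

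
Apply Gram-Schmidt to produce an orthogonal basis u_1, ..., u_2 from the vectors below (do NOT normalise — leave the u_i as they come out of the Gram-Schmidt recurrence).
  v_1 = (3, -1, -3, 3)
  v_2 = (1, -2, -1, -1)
Orthogonal basis:
  u_1 = (3, -1, -3, 3)
  u_2 = (13/28, -51/28, -13/28, -43/28)

Apply the Gram-Schmidt recurrence
  u_1 = v_1
  u_i = v_i − Σ_{j<i} ((v_i · u_j) / (u_j · u_j)) · u_j.

Step by step this gives:
  u_1 = (3, -1, -3, 3)
  u_2 = (13/28, -51/28, -13/28, -43/28)

Orthogonality check:
  u_2 · u_1 = 0 (should be 0)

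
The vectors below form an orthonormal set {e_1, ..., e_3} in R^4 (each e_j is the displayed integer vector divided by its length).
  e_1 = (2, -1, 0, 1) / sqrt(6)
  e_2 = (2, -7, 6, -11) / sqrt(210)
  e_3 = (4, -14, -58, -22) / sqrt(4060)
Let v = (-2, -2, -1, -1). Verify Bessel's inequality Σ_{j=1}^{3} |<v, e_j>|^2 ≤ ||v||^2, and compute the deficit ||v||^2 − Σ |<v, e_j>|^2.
Σ |<v, e_j>|^2 = 146/29; ||v||^2 = 10; deficit = 144/29

Write each e_j = u_j / sqrt(<u_j, u_j>) where u_j is the displayed integer vector. Then <v, e_j> = <v, u_j> / sqrt(<u_j, u_j>), so |<v, e_j>|^2 = <v, u_j>^2 / <u_j, u_j>.
Coefficients: <v, e_1> = -3/sqrt(6), <v, e_2> = 15/sqrt(210), <v, e_3> = 100/sqrt(4060).
Square and sum: Σ |<v, e_j>|^2 = 146/29.
Compute ||v||^2 = v·v = 10.
Deficit = 10 − 146/29 = 144/29 ≥ 0, confirming Bessel's inequality. (The deficit equals ||v − Σ <v,e_j> e_j||^2, the squared distance from v to span{e_j}.)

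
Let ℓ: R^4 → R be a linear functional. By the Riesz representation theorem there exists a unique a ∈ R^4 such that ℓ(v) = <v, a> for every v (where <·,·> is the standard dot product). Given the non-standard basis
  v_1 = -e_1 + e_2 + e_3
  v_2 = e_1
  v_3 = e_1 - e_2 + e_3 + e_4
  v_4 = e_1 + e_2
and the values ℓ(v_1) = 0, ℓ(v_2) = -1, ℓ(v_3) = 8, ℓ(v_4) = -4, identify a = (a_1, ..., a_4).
a = (-1, -3, 2, 4)

Write a = (a_1, ..., a_4) in the standard basis. For each basis vector v_i, ℓ(v_i) = <v_i, a> is a linear equation in the a_j's. Collect the n equations into a matrix system V a = ℓ, where row i of V is v_i (expressed in the standard basis). Since V is invertible (lower-triangular with 1s on the diagonal, up to permutation), solve by back-substitution:
  V =
[[-1, 1, 1, 0],
 [1, 0, 0, 0],
 [1, -1, 1, 1],
 [1, 1, 0, 0]]
  V a = (0, -1, 8, -4)
Solving gives a = (-1, -3, 2, 4).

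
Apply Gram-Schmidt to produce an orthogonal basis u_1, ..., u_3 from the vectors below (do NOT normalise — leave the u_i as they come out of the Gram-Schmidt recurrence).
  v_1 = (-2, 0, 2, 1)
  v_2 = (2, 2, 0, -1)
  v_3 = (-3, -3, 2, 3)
Orthogonal basis:
  u_1 = (-2, 0, 2, 1)
  u_2 = (8/9, 2, 10/9, -4/9)
  u_3 = (1, -1/2, 1/2, 1)

Apply the Gram-Schmidt recurrence
  u_1 = v_1
  u_i = v_i − Σ_{j<i} ((v_i · u_j) / (u_j · u_j)) · u_j.

Step by step this gives:
  u_1 = (-2, 0, 2, 1)
  u_2 = (8/9, 2, 10/9, -4/9)
  u_3 = (1, -1/2, 1/2, 1)

Orthogonality check:
  u_2 · u_1 = 0 (should be 0)
  u_3 · u_1 = 0 (should be 0)
  u_3 · u_2 = 0 (should be 0)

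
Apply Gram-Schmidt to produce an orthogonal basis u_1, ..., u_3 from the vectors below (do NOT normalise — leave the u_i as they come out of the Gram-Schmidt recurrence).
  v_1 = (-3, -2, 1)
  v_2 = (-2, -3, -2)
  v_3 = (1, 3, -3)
Orthogonal basis:
  u_1 = (-3, -2, 1)
  u_2 = (1/7, -11/7, -19/7)
  u_3 = (-112/69, 128/69, -80/69)

Apply the Gram-Schmidt recurrence
  u_1 = v_1
  u_i = v_i − Σ_{j<i} ((v_i · u_j) / (u_j · u_j)) · u_j.

Step by step this gives:
  u_1 = (-3, -2, 1)
  u_2 = (1/7, -11/7, -19/7)
  u_3 = (-112/69, 128/69, -80/69)

Orthogonality check:
  u_2 · u_1 = 0 (should be 0)
  u_3 · u_1 = 0 (should be 0)
  u_3 · u_2 = 0 (should be 0)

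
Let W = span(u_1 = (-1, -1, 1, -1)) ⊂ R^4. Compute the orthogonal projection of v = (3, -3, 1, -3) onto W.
proj_W(v) = (-1, -1, 1, -1)

Set up U = [u_1 | ... | u_1] ∈ R^(4×1). The projector onto W = col(U) is P = U (U^T U)^(-1) U^T.
Compute U^T U =
  [4],
and U^T v = (4).
Solve U^T U · c = U^T v for the coefficients: c = (1). The projection is proj_W(v) = U c.
Check: (v - proj_W(v)) · u_1 = 0  (should be 0).
Result: proj_W(v) = (-1, -1, 1, -1).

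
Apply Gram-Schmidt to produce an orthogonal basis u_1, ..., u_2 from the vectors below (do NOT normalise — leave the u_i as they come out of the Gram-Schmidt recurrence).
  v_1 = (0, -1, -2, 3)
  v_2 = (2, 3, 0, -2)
Orthogonal basis:
  u_1 = (0, -1, -2, 3)
  u_2 = (2, 33/14, -9/7, -1/14)

Apply the Gram-Schmidt recurrence
  u_1 = v_1
  u_i = v_i − Σ_{j<i} ((v_i · u_j) / (u_j · u_j)) · u_j.

Step by step this gives:
  u_1 = (0, -1, -2, 3)
  u_2 = (2, 33/14, -9/7, -1/14)

Orthogonality check:
  u_2 · u_1 = 0 (should be 0)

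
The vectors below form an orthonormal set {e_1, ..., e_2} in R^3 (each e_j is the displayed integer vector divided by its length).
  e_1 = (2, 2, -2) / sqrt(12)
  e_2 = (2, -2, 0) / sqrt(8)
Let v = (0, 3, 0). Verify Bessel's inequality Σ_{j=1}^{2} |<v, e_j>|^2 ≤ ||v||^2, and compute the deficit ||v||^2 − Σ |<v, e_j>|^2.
Σ |<v, e_j>|^2 = 15/2; ||v||^2 = 9; deficit = 3/2

Write each e_j = u_j / sqrt(<u_j, u_j>) where u_j is the displayed integer vector. Then <v, e_j> = <v, u_j> / sqrt(<u_j, u_j>), so |<v, e_j>|^2 = <v, u_j>^2 / <u_j, u_j>.
Coefficients: <v, e_1> = 6/sqrt(12), <v, e_2> = -6/sqrt(8).
Square and sum: Σ |<v, e_j>|^2 = 15/2.
Compute ||v||^2 = v·v = 9.
Deficit = 9 − 15/2 = 3/2 ≥ 0, confirming Bessel's inequality. (The deficit equals ||v − Σ <v,e_j> e_j||^2, the squared distance from v to span{e_j}.)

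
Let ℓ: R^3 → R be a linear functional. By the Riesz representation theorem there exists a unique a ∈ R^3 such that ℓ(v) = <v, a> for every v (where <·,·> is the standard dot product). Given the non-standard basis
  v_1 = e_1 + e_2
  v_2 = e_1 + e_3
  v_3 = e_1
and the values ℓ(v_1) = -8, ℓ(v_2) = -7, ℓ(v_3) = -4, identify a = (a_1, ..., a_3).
a = (-4, -4, -3)

Write a = (a_1, ..., a_3) in the standard basis. For each basis vector v_i, ℓ(v_i) = <v_i, a> is a linear equation in the a_j's. Collect the n equations into a matrix system V a = ℓ, where row i of V is v_i (expressed in the standard basis). Since V is invertible (lower-triangular with 1s on the diagonal, up to permutation), solve by back-substitution:
  V =
[[1, 1, 0],
 [1, 0, 1],
 [1, 0, 0]]
  V a = (-8, -7, -4)
Solving gives a = (-4, -4, -3).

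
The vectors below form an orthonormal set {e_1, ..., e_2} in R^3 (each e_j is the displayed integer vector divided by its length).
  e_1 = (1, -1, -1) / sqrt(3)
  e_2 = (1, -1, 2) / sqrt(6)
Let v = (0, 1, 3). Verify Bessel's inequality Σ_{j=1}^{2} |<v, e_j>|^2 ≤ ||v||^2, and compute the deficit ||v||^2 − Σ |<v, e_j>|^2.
Σ |<v, e_j>|^2 = 19/2; ||v||^2 = 10; deficit = 1/2

Write each e_j = u_j / sqrt(<u_j, u_j>) where u_j is the displayed integer vector. Then <v, e_j> = <v, u_j> / sqrt(<u_j, u_j>), so |<v, e_j>|^2 = <v, u_j>^2 / <u_j, u_j>.
Coefficients: <v, e_1> = -4/sqrt(3), <v, e_2> = 5/sqrt(6).
Square and sum: Σ |<v, e_j>|^2 = 19/2.
Compute ||v||^2 = v·v = 10.
Deficit = 10 − 19/2 = 1/2 ≥ 0, confirming Bessel's inequality. (The deficit equals ||v − Σ <v,e_j> e_j||^2, the squared distance from v to span{e_j}.)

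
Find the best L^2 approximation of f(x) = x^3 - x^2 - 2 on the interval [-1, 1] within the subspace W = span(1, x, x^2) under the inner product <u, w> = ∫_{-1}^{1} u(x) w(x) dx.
g(x) = -x^2 + 3*x/5 - 2

The best approximation g ∈ W is the orthogonal projection of f onto W. Writing g = a_0 + a_1 x + a_2 x^2, the coefficients solve the normal equations G · a = b where
  G_{ij} = <φ_i, φ_j> and b_i = <f, φ_i>, with φ_0 = 1, φ_1 = x, φ_2 = x^2.
G =
  [2, 0, 2/3]
  [0, 2/3, 0]
  [2/3, 0, 2/5],
b = (-14/3, 2/5, -26/15).
Solving gives a_0 = -2, a_1 = 3/5, a_2 = -1, so
  g(x) = -x^2 + 3*x/5 - 2.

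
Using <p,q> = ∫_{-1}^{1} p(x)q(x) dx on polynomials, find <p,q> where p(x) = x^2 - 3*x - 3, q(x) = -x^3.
<p,q> = 6/5

Expand the product: p(x)·q(x) = -x^5 + 3*x^4 + 3*x^3.
∫_{-1}^{1} of each monomial x^k gives [2/(k+1) if k even, 0 if k odd]. Integrating term-by-term (or equivalently evaluating the antiderivative F(x) = -x^6/6 + 3*x^5/5 + 3*x^4/4 at the endpoints):
  F(1) − F(−1) = 71/60 − (-1/60) = 6/5.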